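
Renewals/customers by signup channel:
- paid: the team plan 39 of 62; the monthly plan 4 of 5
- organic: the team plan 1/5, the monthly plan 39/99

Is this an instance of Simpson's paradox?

Paid: the team plan 39/62 = 62.9%, the monthly plan 4/5 = 80.0% → the monthly plan
Organic: the team plan 1/5 = 20.0%, the monthly plan 39/99 = 39.4% → the monthly plan
Overall: the team plan 40/67 = 59.7%, the monthly plan 43/104 = 41.3% → the team plan
The monthly plan wins each signup group but the team plan wins overall — the comparison reverses. The monthly plan's customers skew toward organic, which has a lower base rate.

Yes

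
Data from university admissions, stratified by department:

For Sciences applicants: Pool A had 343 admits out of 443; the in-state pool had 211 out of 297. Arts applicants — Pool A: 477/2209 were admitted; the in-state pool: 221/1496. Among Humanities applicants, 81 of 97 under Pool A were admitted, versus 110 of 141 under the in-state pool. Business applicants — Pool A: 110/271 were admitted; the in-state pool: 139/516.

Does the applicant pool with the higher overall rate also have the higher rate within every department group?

Sciences: Pool A 343/443 = 77.4%, the in-state pool 211/297 = 71.0% → Pool A
Arts: Pool A 477/2209 = 21.6%, the in-state pool 221/1496 = 14.8% → Pool A
Humanities: Pool A 81/97 = 83.5%, the in-state pool 110/141 = 78.0% → Pool A
Business: Pool A 110/271 = 40.6%, the in-state pool 139/516 = 26.9% → Pool A
Overall: Pool A 1011/3020 = 33.5%, the in-state pool 681/2450 = 27.8% → Pool A
Pool A wins overall and in every department group — no reversal.

Yes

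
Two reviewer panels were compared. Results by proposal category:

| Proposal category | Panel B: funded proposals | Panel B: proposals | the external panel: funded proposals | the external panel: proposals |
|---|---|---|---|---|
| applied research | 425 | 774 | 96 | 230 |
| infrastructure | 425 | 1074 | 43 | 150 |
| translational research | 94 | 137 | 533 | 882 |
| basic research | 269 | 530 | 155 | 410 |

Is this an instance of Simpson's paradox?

Applied research: Panel B 425/774 = 54.9%, the external panel 96/230 = 41.7% → Panel B
Infrastructure: Panel B 425/1074 = 39.6%, the external panel 43/150 = 28.7% → Panel B
Translational research: Panel B 94/137 = 68.6%, the external panel 533/882 = 60.4% → Panel B
Basic research: Panel B 269/530 = 50.8%, the external panel 155/410 = 37.8% → Panel B
Overall: Panel B 1213/2515 = 48.2%, the external panel 827/1672 = 49.5% → the external panel
Panel B wins each proposal group but the external panel wins overall — the comparison reverses. Panel B's proposals skew toward infrastructure, which has a lower base rate.

Yes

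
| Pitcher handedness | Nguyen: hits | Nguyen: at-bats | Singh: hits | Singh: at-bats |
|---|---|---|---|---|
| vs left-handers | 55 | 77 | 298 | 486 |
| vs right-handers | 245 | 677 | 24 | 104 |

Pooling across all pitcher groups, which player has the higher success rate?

Singh

Vs left-handers: Nguyen 55/77 = 71.4%, Singh 298/486 = 61.3% → Nguyen
Vs right-handers: Nguyen 245/677 = 36.2%, Singh 24/104 = 23.1% → Nguyen
Overall: Nguyen 300/754 = 39.8%, Singh 322/590 = 54.6% → Singh
(Nguyen wins every pitcher group but Singh wins overall — Nguyen's at-bats skew toward the low-rate vs right-handers group.)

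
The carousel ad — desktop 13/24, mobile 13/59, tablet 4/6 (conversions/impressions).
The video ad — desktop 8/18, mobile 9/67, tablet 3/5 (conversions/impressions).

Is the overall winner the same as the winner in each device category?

Desktop: the carousel ad 13/24 = 54.2%, the video ad 8/18 = 44.4% → the carousel ad
Mobile: the carousel ad 13/59 = 22.0%, the video ad 9/67 = 13.4% → the carousel ad
Tablet: the carousel ad 4/6 = 66.7%, the video ad 3/5 = 60.0% → the carousel ad
Overall: the carousel ad 30/89 = 33.7%, the video ad 20/90 = 22.2% → the carousel ad
The carousel ad wins overall and in every device group — no reversal.

Yes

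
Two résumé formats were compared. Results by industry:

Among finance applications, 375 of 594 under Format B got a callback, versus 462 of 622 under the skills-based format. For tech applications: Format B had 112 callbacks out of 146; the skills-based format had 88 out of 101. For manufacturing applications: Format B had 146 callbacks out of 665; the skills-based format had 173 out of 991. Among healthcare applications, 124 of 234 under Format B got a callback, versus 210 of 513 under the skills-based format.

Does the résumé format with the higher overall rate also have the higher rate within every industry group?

No

Finance: Format B 375/594 = 63.1%, the skills-based format 462/622 = 74.3% → the skills-based format
Tech: Format B 112/146 = 76.7%, the skills-based format 88/101 = 87.1% → the skills-based format
Manufacturing: Format B 146/665 = 22.0%, the skills-based format 173/991 = 17.5% → Format B
Healthcare: Format B 124/234 = 53.0%, the skills-based format 210/513 = 40.9% → Format B
Overall: Format B 757/1639 = 46.2%, the skills-based format 933/2227 = 41.9% → Format B
Neither sweeps: Format B wins 2 of 4 groups, the skills-based format wins 2. Format B wins overall but not every group — no Simpson reversal.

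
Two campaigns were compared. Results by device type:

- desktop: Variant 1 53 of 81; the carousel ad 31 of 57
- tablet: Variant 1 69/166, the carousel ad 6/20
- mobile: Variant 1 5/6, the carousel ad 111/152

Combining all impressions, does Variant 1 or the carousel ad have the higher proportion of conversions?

the carousel ad

Desktop: Variant 1 53/81 = 65.4%, the carousel ad 31/57 = 54.4% → Variant 1
Tablet: Variant 1 69/166 = 41.6%, the carousel ad 6/20 = 30.0% → Variant 1
Mobile: Variant 1 5/6 = 83.3%, the carousel ad 111/152 = 73.0% → Variant 1
Overall: Variant 1 127/253 = 50.2%, the carousel ad 148/229 = 64.6% → the carousel ad
(Variant 1 wins every device group but the carousel ad wins overall — Variant 1's impressions skew toward the low-rate tablet group.)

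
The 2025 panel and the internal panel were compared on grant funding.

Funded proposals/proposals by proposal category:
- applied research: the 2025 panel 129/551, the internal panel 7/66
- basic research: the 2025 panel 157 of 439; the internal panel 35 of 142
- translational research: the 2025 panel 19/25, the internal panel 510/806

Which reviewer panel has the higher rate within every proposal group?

the 2025 panel

Applied research: the 2025 panel 129/551 = 23.4%, the internal panel 7/66 = 10.6% → the 2025 panel
Basic research: the 2025 panel 157/439 = 35.8%, the internal panel 35/142 = 24.6% → the 2025 panel
Translational research: the 2025 panel 19/25 = 76.0%, the internal panel 510/806 = 63.3% → the 2025 panel
The 2025 panel has the higher rate in all 3 groups.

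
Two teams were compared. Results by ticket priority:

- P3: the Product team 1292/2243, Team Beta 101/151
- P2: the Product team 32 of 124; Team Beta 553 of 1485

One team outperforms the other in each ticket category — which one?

Team Beta

P3: the Product team 1292/2243 = 57.6%, Team Beta 101/151 = 66.9% → Team Beta
P2: the Product team 32/124 = 25.8%, Team Beta 553/1485 = 37.2% → Team Beta
Team Beta has the higher rate in both groups.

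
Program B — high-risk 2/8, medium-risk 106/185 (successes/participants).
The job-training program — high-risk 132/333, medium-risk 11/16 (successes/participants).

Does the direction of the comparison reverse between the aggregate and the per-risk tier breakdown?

High-risk: Program B 2/8 = 25.0%, the job-training program 132/333 = 39.6% → the job-training program
Medium-risk: Program B 106/185 = 57.3%, the job-training program 11/16 = 68.8% → the job-training program
Overall: Program B 108/193 = 56.0%, the job-training program 143/349 = 41.0% → Program B
The job-training program wins each risk group but Program B wins overall — the comparison reverses. The job-training program's participants skew toward high-risk, which has a lower base rate.

Yes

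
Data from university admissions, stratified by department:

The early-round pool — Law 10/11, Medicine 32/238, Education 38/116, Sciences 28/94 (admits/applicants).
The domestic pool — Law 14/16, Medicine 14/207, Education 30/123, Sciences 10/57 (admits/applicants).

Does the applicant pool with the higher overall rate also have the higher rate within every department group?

Yes

Law: the early-round pool 10/11 = 90.9%, the domestic pool 14/16 = 87.5% → the early-round pool
Medicine: the early-round pool 32/238 = 13.4%, the domestic pool 14/207 = 6.8% → the early-round pool
Education: the early-round pool 38/116 = 32.8%, the domestic pool 30/123 = 24.4% → the early-round pool
Sciences: the early-round pool 28/94 = 29.8%, the domestic pool 10/57 = 17.5% → the early-round pool
Overall: the early-round pool 108/459 = 23.5%, the domestic pool 68/403 = 16.9% → the early-round pool
The early-round pool wins overall and in every department group — no reversal.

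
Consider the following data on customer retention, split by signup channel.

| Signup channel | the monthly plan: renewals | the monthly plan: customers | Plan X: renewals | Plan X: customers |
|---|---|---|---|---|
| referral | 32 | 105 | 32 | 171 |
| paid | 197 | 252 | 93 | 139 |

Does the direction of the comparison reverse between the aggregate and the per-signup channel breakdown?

No

Referral: the monthly plan 32/105 = 30.5%, Plan X 32/171 = 18.7% → the monthly plan
Paid: the monthly plan 197/252 = 78.2%, Plan X 93/139 = 66.9% → the monthly plan
Overall: the monthly plan 229/357 = 64.1%, Plan X 125/310 = 40.3% → the monthly plan
The monthly plan wins overall and in every signup group — no reversal.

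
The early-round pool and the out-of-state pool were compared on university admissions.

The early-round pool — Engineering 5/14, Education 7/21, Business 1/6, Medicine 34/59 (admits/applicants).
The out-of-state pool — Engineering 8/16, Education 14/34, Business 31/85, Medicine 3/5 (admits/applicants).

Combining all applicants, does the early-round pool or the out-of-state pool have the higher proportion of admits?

the early-round pool

Engineering: the early-round pool 5/14 = 35.7%, the out-of-state pool 8/16 = 50.0% → the out-of-state pool
Education: the early-round pool 7/21 = 33.3%, the out-of-state pool 14/34 = 41.2% → the out-of-state pool
Business: the early-round pool 1/6 = 16.7%, the out-of-state pool 31/85 = 36.5% → the out-of-state pool
Medicine: the early-round pool 34/59 = 57.6%, the out-of-state pool 3/5 = 60.0% → the out-of-state pool
Overall: the early-round pool 47/100 = 47.0%, the out-of-state pool 56/140 = 40.0% → the early-round pool
(The out-of-state pool wins every department group but the early-round pool wins overall — the out-of-state pool's applicants skew toward the low-rate Business group.)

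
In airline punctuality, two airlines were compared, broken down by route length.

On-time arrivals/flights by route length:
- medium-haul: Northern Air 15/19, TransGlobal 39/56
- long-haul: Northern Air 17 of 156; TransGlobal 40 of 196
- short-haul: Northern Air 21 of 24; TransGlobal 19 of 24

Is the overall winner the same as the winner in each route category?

No

Medium-haul: Northern Air 15/19 = 78.9%, TransGlobal 39/56 = 69.6% → Northern Air
Long-haul: Northern Air 17/156 = 10.9%, TransGlobal 40/196 = 20.4% → TransGlobal
Short-haul: Northern Air 21/24 = 87.5%, TransGlobal 19/24 = 79.2% → Northern Air
Overall: Northern Air 53/199 = 26.6%, TransGlobal 98/276 = 35.5% → TransGlobal
Neither sweeps: Northern Air wins 2 of 3 groups, TransGlobal wins 1. TransGlobal wins overall but not every group — no Simpson reversal.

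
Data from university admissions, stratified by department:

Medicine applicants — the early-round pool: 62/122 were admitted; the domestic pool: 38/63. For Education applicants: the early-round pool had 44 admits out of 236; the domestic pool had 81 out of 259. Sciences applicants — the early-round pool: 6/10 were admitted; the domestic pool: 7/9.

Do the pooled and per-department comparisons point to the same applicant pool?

Yes

Medicine: the early-round pool 62/122 = 50.8%, the domestic pool 38/63 = 60.3% → the domestic pool
Education: the early-round pool 44/236 = 18.6%, the domestic pool 81/259 = 31.3% → the domestic pool
Sciences: the early-round pool 6/10 = 60.0%, the domestic pool 7/9 = 77.8% → the domestic pool
Overall: the early-round pool 112/368 = 30.4%, the domestic pool 126/331 = 38.1% → the domestic pool
The domestic pool wins overall and in every department group — no reversal.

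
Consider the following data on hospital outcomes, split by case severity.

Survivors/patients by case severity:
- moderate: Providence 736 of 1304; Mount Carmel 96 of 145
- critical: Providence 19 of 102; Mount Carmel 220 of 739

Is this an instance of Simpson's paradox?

Moderate: Providence 736/1304 = 56.4%, Mount Carmel 96/145 = 66.2% → Mount Carmel
Critical: Providence 19/102 = 18.6%, Mount Carmel 220/739 = 29.8% → Mount Carmel
Overall: Providence 755/1406 = 53.7%, Mount Carmel 316/884 = 35.7% → Providence
Mount Carmel wins each case group but Providence wins overall — the comparison reverses. Mount Carmel's patients skew toward critical, which has a lower base rate.

Yes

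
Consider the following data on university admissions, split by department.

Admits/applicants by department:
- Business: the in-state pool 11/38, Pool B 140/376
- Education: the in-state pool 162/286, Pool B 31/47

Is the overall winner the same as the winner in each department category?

No

Business: the in-state pool 11/38 = 28.9%, Pool B 140/376 = 37.2% → Pool B
Education: the in-state pool 162/286 = 56.6%, Pool B 31/47 = 66.0% → Pool B
Overall: the in-state pool 173/324 = 53.4%, Pool B 171/423 = 40.4% → the in-state pool
Pool B wins each department group but the in-state pool wins overall — the comparison reverses. Pool B's applicants skew toward Business, which has a lower base rate.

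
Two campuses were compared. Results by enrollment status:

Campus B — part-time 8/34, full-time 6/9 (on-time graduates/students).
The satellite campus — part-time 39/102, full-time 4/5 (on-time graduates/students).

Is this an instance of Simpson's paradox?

Part-time: Campus B 8/34 = 23.5%, the satellite campus 39/102 = 38.2% → the satellite campus
Full-time: Campus B 6/9 = 66.7%, the satellite campus 4/5 = 80.0% → the satellite campus
Overall: Campus B 14/43 = 32.6%, the satellite campus 43/107 = 40.2% → the satellite campus
The satellite campus wins overall and in every enrollment group — no reversal.

No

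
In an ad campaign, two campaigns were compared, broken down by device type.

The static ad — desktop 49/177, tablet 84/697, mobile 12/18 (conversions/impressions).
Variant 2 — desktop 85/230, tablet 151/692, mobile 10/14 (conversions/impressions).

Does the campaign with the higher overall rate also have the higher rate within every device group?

Desktop: the static ad 49/177 = 27.7%, Variant 2 85/230 = 37.0% → Variant 2
Tablet: the static ad 84/697 = 12.1%, Variant 2 151/692 = 21.8% → Variant 2
Mobile: the static ad 12/18 = 66.7%, Variant 2 10/14 = 71.4% → Variant 2
Overall: the static ad 145/892 = 16.3%, Variant 2 246/936 = 26.3% → Variant 2
Variant 2 wins overall and in every device group — no reversal.

Yes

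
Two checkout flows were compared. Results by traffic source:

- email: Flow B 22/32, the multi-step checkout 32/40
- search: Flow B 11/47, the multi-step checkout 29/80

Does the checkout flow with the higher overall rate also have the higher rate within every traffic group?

Yes

Email: Flow B 22/32 = 68.8%, the multi-step checkout 32/40 = 80.0% → the multi-step checkout
Search: Flow B 11/47 = 23.4%, the multi-step checkout 29/80 = 36.2% → the multi-step checkout
Overall: Flow B 33/79 = 41.8%, the multi-step checkout 61/120 = 50.8% → the multi-step checkout
The multi-step checkout wins overall and in every traffic group — no reversal.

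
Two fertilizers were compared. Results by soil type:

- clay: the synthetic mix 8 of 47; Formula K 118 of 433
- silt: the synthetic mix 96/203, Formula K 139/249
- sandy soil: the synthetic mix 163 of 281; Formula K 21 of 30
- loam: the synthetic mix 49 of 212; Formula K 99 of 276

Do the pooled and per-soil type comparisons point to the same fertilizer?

Clay: the synthetic mix 8/47 = 17.0%, Formula K 118/433 = 27.3% → Formula K
Silt: the synthetic mix 96/203 = 47.3%, Formula K 139/249 = 55.8% → Formula K
Sandy soil: the synthetic mix 163/281 = 58.0%, Formula K 21/30 = 70.0% → Formula K
Loam: the synthetic mix 49/212 = 23.1%, Formula K 99/276 = 35.9% → Formula K
Overall: the synthetic mix 316/743 = 42.5%, Formula K 377/988 = 38.2% → the synthetic mix
Formula K wins each soil group but the synthetic mix wins overall — the comparison reverses. Formula K's plots skew toward clay, which has a lower base rate.

No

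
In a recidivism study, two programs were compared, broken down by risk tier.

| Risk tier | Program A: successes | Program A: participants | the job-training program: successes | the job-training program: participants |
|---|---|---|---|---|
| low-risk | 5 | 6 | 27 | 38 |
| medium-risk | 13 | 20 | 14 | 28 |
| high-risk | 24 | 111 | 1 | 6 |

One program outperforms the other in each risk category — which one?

Low-risk: Program A 5/6 = 83.3%, the job-training program 27/38 = 71.1% → Program A
Medium-risk: Program A 13/20 = 65.0%, the job-training program 14/28 = 50.0% → Program A
High-risk: Program A 24/111 = 21.6%, the job-training program 1/6 = 16.7% → Program A
Program A has the higher rate in all 3 groups.

Program A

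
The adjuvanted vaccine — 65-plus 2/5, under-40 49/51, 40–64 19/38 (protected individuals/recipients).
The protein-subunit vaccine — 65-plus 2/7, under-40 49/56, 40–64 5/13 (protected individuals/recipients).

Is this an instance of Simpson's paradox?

65-plus: the adjuvanted vaccine 2/5 = 40.0%, the protein-subunit vaccine 2/7 = 28.6% → the adjuvanted vaccine
Under-40: the adjuvanted vaccine 49/51 = 96.1%, the protein-subunit vaccine 49/56 = 87.5% → the adjuvanted vaccine
40–64: the adjuvanted vaccine 19/38 = 50.0%, the protein-subunit vaccine 5/13 = 38.5% → the adjuvanted vaccine
Overall: the adjuvanted vaccine 70/94 = 74.5%, the protein-subunit vaccine 56/76 = 73.7% → the adjuvanted vaccine
The adjuvanted vaccine wins overall and in every age group — no reversal.

No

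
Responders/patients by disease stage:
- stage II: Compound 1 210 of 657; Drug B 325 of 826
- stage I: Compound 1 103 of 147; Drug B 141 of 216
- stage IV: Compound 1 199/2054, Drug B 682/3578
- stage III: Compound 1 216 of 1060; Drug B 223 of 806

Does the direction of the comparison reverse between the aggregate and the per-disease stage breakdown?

No

Stage II: Compound 1 210/657 = 32.0%, Drug B 325/826 = 39.3% → Drug B
Stage I: Compound 1 103/147 = 70.1%, Drug B 141/216 = 65.3% → Compound 1
Stage IV: Compound 1 199/2054 = 9.7%, Drug B 682/3578 = 19.1% → Drug B
Stage III: Compound 1 216/1060 = 20.4%, Drug B 223/806 = 27.7% → Drug B
Overall: Compound 1 728/3918 = 18.6%, Drug B 1371/5426 = 25.3% → Drug B
Neither sweeps: Compound 1 wins 1 of 4 groups, Drug B wins 3. Drug B wins overall but not every group — no Simpson reversal.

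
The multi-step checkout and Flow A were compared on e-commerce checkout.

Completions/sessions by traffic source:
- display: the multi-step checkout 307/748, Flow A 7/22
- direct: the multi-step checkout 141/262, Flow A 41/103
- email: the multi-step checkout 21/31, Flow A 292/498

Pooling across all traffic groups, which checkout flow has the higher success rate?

Flow A

Display: the multi-step checkout 307/748 = 41.0%, Flow A 7/22 = 31.8% → the multi-step checkout
Direct: the multi-step checkout 141/262 = 53.8%, Flow A 41/103 = 39.8% → the multi-step checkout
Email: the multi-step checkout 21/31 = 67.7%, Flow A 292/498 = 58.6% → the multi-step checkout
Overall: the multi-step checkout 469/1041 = 45.1%, Flow A 340/623 = 54.6% → Flow A
(The multi-step checkout wins every traffic group but Flow A wins overall — the multi-step checkout's sessions skew toward the low-rate display group.)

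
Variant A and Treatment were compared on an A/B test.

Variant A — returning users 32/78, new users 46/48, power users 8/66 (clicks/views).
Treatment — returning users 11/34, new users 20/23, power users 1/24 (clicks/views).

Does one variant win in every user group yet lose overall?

Returning users: Variant A 32/78 = 41.0%, Treatment 11/34 = 32.4% → Variant A
New users: Variant A 46/48 = 95.8%, Treatment 20/23 = 87.0% → Variant A
Power users: Variant A 8/66 = 12.1%, Treatment 1/24 = 4.2% → Variant A
Overall: Variant A 86/192 = 44.8%, Treatment 32/81 = 39.5% → Variant A
Variant A wins overall and in every user group — no reversal.

No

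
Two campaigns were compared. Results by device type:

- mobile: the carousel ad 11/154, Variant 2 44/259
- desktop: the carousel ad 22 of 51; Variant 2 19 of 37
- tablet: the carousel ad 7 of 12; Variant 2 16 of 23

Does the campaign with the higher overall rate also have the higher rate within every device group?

Mobile: the carousel ad 11/154 = 7.1%, Variant 2 44/259 = 17.0% → Variant 2
Desktop: the carousel ad 22/51 = 43.1%, Variant 2 19/37 = 51.4% → Variant 2
Tablet: the carousel ad 7/12 = 58.3%, Variant 2 16/23 = 69.6% → Variant 2
Overall: the carousel ad 40/217 = 18.4%, Variant 2 79/319 = 24.8% → Variant 2
Variant 2 wins overall and in every device group — no reversal.

Yes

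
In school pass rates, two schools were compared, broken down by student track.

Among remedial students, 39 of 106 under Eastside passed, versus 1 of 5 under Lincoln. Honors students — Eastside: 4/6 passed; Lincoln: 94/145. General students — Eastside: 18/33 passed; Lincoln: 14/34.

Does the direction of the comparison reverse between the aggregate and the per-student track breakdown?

Remedial: Eastside 39/106 = 36.8%, Lincoln 1/5 = 20.0% → Eastside
Honors: Eastside 4/6 = 66.7%, Lincoln 94/145 = 64.8% → Eastside
General: Eastside 18/33 = 54.5%, Lincoln 14/34 = 41.2% → Eastside
Overall: Eastside 61/145 = 42.1%, Lincoln 109/184 = 59.2% → Lincoln
Eastside wins each student group but Lincoln wins overall — the comparison reverses. Eastside's students skew toward remedial, which has a lower base rate.

Yes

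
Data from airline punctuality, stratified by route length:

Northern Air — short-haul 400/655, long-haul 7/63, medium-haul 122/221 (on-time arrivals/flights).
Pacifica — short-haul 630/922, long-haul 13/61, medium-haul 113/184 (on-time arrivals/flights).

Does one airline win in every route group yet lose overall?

Short-haul: Northern Air 400/655 = 61.1%, Pacifica 630/922 = 68.3% → Pacifica
Long-haul: Northern Air 7/63 = 11.1%, Pacifica 13/61 = 21.3% → Pacifica
Medium-haul: Northern Air 122/221 = 55.2%, Pacifica 113/184 = 61.4% → Pacifica
Overall: Northern Air 529/939 = 56.3%, Pacifica 756/1167 = 64.8% → Pacifica
Pacifica wins overall and in every route group — no reversal.

No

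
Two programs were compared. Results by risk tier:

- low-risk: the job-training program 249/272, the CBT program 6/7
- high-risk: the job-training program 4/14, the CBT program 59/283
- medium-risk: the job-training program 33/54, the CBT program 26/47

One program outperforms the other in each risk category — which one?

the job-training program

Low-risk: the job-training program 249/272 = 91.5%, the CBT program 6/7 = 85.7% → the job-training program
High-risk: the job-training program 4/14 = 28.6%, the CBT program 59/283 = 20.8% → the job-training program
Medium-risk: the job-training program 33/54 = 61.1%, the CBT program 26/47 = 55.3% → the job-training program
The job-training program has the higher rate in all 3 groups.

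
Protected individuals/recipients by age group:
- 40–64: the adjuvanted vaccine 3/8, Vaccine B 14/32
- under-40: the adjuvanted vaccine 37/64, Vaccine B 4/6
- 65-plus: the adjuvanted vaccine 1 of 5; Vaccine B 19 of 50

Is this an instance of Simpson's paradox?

40–64: the adjuvanted vaccine 3/8 = 37.5%, Vaccine B 14/32 = 43.8% → Vaccine B
Under-40: the adjuvanted vaccine 37/64 = 57.8%, Vaccine B 4/6 = 66.7% → Vaccine B
65-plus: the adjuvanted vaccine 1/5 = 20.0%, Vaccine B 19/50 = 38.0% → Vaccine B
Overall: the adjuvanted vaccine 41/77 = 53.2%, Vaccine B 37/88 = 42.0% → the adjuvanted vaccine
Vaccine B wins each age group but the adjuvanted vaccine wins overall — the comparison reverses. Vaccine B's recipients skew toward 65-plus, which has a lower base rate.

Yes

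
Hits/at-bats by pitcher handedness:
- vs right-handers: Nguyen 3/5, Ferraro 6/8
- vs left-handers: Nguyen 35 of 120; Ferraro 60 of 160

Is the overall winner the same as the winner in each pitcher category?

Yes

Vs right-handers: Nguyen 3/5 = 60.0%, Ferraro 6/8 = 75.0% → Ferraro
Vs left-handers: Nguyen 35/120 = 29.2%, Ferraro 60/160 = 37.5% → Ferraro
Overall: Nguyen 38/125 = 30.4%, Ferraro 66/168 = 39.3% → Ferraro
Ferraro wins overall and in every pitcher group — no reversal.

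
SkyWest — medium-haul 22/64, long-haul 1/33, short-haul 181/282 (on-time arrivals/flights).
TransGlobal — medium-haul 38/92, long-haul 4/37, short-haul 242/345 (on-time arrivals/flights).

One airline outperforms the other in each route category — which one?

Medium-haul: SkyWest 22/64 = 34.4%, TransGlobal 38/92 = 41.3% → TransGlobal
Long-haul: SkyWest 1/33 = 3.0%, TransGlobal 4/37 = 10.8% → TransGlobal
Short-haul: SkyWest 181/282 = 64.2%, TransGlobal 242/345 = 70.1% → TransGlobal
TransGlobal has the higher rate in all 3 groups.

TransGlobal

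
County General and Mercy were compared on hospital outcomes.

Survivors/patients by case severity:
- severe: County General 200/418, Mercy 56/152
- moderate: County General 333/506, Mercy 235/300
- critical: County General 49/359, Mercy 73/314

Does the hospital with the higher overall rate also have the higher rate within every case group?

Severe: County General 200/418 = 47.8%, Mercy 56/152 = 36.8% → County General
Moderate: County General 333/506 = 65.8%, Mercy 235/300 = 78.3% → Mercy
Critical: County General 49/359 = 13.6%, Mercy 73/314 = 23.2% → Mercy
Overall: County General 582/1283 = 45.4%, Mercy 364/766 = 47.5% → Mercy
Neither sweeps: County General wins 1 of 3 groups, Mercy wins 2. Mercy wins overall but not every group — no Simpson reversal.

No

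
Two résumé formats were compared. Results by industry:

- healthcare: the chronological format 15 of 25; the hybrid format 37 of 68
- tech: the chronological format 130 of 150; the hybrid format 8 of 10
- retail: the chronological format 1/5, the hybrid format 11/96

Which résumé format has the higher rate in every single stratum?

Healthcare: the chronological format 15/25 = 60.0%, the hybrid format 37/68 = 54.4% → the chronological format
Tech: the chronological format 130/150 = 86.7%, the hybrid format 8/10 = 80.0% → the chronological format
Retail: the chronological format 1/5 = 20.0%, the hybrid format 11/96 = 11.5% → the chronological format
The chronological format has the higher rate in all 3 groups.

the chronological format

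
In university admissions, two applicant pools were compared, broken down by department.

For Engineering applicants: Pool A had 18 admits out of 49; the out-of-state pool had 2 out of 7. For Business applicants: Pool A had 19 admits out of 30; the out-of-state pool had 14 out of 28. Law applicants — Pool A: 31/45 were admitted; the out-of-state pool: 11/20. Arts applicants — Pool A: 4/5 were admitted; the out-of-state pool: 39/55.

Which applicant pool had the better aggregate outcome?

Engineering: Pool A 18/49 = 36.7%, the out-of-state pool 2/7 = 28.6% → Pool A
Business: Pool A 19/30 = 63.3%, the out-of-state pool 14/28 = 50.0% → Pool A
Law: Pool A 31/45 = 68.9%, the out-of-state pool 11/20 = 55.0% → Pool A
Arts: Pool A 4/5 = 80.0%, the out-of-state pool 39/55 = 70.9% → Pool A
Overall: Pool A 72/129 = 55.8%, the out-of-state pool 66/110 = 60.0% → the out-of-state pool
(Pool A wins every department group but the out-of-state pool wins overall — Pool A's applicants skew toward the low-rate Engineering group.)

the out-of-state pool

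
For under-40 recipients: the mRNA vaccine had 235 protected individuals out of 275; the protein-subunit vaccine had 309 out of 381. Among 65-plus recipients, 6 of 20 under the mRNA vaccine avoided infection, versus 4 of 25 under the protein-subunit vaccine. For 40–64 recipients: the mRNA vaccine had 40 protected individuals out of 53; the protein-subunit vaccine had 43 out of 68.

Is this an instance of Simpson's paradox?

No

Under-40: the mRNA vaccine 235/275 = 85.5%, the protein-subunit vaccine 309/381 = 81.1% → the mRNA vaccine
65-plus: the mRNA vaccine 6/20 = 30.0%, the protein-subunit vaccine 4/25 = 16.0% → the mRNA vaccine
40–64: the mRNA vaccine 40/53 = 75.5%, the protein-subunit vaccine 43/68 = 63.2% → the mRNA vaccine
Overall: the mRNA vaccine 281/348 = 80.7%, the protein-subunit vaccine 356/474 = 75.1% → the mRNA vaccine
The mRNA vaccine wins overall and in every age group — no reversal.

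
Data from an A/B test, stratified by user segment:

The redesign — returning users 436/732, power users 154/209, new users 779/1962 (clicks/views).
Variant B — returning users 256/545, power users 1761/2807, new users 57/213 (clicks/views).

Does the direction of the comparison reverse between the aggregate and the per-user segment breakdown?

Yes

Returning users: the redesign 436/732 = 59.6%, Variant B 256/545 = 47.0% → the redesign
Power users: the redesign 154/209 = 73.7%, Variant B 1761/2807 = 62.7% → the redesign
New users: the redesign 779/1962 = 39.7%, Variant B 57/213 = 26.8% → the redesign
Overall: the redesign 1369/2903 = 47.2%, Variant B 2074/3565 = 58.2% → Variant B
The redesign wins each user group but Variant B wins overall — the comparison reverses. The redesign's views skew toward new users, which has a lower base rate.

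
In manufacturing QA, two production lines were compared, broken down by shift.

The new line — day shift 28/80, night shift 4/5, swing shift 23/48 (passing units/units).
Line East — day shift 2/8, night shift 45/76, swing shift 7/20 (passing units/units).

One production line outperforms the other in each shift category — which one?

Day shift: the new line 28/80 = 35.0%, Line East 2/8 = 25.0% → the new line
Night shift: the new line 4/5 = 80.0%, Line East 45/76 = 59.2% → the new line
Swing shift: the new line 23/48 = 47.9%, Line East 7/20 = 35.0% → the new line
The new line has the higher rate in all 3 groups.

the new line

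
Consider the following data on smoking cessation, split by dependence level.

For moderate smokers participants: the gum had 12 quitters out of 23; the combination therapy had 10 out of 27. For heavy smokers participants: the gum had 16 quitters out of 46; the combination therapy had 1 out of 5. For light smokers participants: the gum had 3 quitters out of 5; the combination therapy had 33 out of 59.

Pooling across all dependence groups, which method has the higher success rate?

the combination therapy

Moderate smokers: the gum 12/23 = 52.2%, the combination therapy 10/27 = 37.0% → the gum
Heavy smokers: the gum 16/46 = 34.8%, the combination therapy 1/5 = 20.0% → the gum
Light smokers: the gum 3/5 = 60.0%, the combination therapy 33/59 = 55.9% → the gum
Overall: the gum 31/74 = 41.9%, the combination therapy 44/91 = 48.4% → the combination therapy
(The gum wins every dependence group but the combination therapy wins overall — the gum's participants skew toward the low-rate heavy smokers group.)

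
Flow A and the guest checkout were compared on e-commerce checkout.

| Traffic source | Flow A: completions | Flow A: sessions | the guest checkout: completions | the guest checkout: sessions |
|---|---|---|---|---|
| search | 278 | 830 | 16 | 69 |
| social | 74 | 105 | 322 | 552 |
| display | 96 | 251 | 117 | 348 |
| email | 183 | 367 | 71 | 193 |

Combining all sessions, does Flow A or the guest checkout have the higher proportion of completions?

the guest checkout

Search: Flow A 278/830 = 33.5%, the guest checkout 16/69 = 23.2% → Flow A
Social: Flow A 74/105 = 70.5%, the guest checkout 322/552 = 58.3% → Flow A
Display: Flow A 96/251 = 38.2%, the guest checkout 117/348 = 33.6% → Flow A
Email: Flow A 183/367 = 49.9%, the guest checkout 71/193 = 36.8% → Flow A
Overall: Flow A 631/1553 = 40.6%, the guest checkout 526/1162 = 45.3% → the guest checkout
(Flow A wins every traffic group but the guest checkout wins overall — Flow A's sessions skew toward the low-rate search group.)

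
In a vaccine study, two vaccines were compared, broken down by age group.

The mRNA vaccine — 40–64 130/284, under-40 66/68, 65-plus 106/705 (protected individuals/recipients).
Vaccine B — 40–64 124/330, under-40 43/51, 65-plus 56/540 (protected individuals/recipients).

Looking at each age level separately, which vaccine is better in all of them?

40–64: the mRNA vaccine 130/284 = 45.8%, Vaccine B 124/330 = 37.6% → the mRNA vaccine
Under-40: the mRNA vaccine 66/68 = 97.1%, Vaccine B 43/51 = 84.3% → the mRNA vaccine
65-plus: the mRNA vaccine 106/705 = 15.0%, Vaccine B 56/540 = 10.4% → the mRNA vaccine
The mRNA vaccine has the higher rate in all 3 groups.

the mRNA vaccine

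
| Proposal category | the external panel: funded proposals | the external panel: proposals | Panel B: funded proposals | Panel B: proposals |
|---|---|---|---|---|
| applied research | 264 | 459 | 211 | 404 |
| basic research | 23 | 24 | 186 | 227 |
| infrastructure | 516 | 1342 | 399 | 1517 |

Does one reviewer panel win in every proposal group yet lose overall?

Applied research: the external panel 264/459 = 57.5%, Panel B 211/404 = 52.2% → the external panel
Basic research: the external panel 23/24 = 95.8%, Panel B 186/227 = 81.9% → the external panel
Infrastructure: the external panel 516/1342 = 38.5%, Panel B 399/1517 = 26.3% → the external panel
Overall: the external panel 803/1825 = 44.0%, Panel B 796/2148 = 37.1% → the external panel
The external panel wins overall and in every proposal group — no reversal.

No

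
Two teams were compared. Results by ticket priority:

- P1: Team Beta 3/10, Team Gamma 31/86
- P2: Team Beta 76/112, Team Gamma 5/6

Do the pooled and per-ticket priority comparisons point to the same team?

No

P1: Team Beta 3/10 = 30.0%, Team Gamma 31/86 = 36.0% → Team Gamma
P2: Team Beta 76/112 = 67.9%, Team Gamma 5/6 = 83.3% → Team Gamma
Overall: Team Beta 79/122 = 64.8%, Team Gamma 36/92 = 39.1% → Team Beta
Team Gamma wins each ticket group but Team Beta wins overall — the comparison reverses. Team Gamma's tickets skew toward P1, which has a lower base rate.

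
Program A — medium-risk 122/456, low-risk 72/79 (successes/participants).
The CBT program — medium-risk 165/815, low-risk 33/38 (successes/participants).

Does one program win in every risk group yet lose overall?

No

Medium-risk: Program A 122/456 = 26.8%, the CBT program 165/815 = 20.2% → Program A
Low-risk: Program A 72/79 = 91.1%, the CBT program 33/38 = 86.8% → Program A
Overall: Program A 194/535 = 36.3%, the CBT program 198/853 = 23.2% → Program A
Program A wins overall and in every risk group — no reversal.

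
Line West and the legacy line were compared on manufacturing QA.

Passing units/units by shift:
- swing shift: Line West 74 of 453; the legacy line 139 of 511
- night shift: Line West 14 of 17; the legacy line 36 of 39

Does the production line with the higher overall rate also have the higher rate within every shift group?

Swing shift: Line West 74/453 = 16.3%, the legacy line 139/511 = 27.2% → the legacy line
Night shift: Line West 14/17 = 82.4%, the legacy line 36/39 = 92.3% → the legacy line
Overall: Line West 88/470 = 18.7%, the legacy line 175/550 = 31.8% → the legacy line
The legacy line wins overall and in every shift group — no reversal.

Yes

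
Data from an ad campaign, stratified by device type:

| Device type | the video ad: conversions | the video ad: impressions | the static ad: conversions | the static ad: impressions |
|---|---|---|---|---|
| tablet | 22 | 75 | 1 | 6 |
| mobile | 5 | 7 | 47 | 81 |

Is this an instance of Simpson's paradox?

Yes

Tablet: the video ad 22/75 = 29.3%, the static ad 1/6 = 16.7% → the video ad
Mobile: the video ad 5/7 = 71.4%, the static ad 47/81 = 58.0% → the video ad
Overall: the video ad 27/82 = 32.9%, the static ad 48/87 = 55.2% → the static ad
The video ad wins each device group but the static ad wins overall — the comparison reverses. The video ad's impressions skew toward tablet, which has a lower base rate.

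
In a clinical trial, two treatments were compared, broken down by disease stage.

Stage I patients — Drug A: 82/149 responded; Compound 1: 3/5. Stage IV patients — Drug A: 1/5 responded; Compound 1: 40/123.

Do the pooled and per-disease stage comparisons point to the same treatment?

Stage I: Drug A 82/149 = 55.0%, Compound 1 3/5 = 60.0% → Compound 1
Stage IV: Drug A 1/5 = 20.0%, Compound 1 40/123 = 32.5% → Compound 1
Overall: Drug A 83/154 = 53.9%, Compound 1 43/128 = 33.6% → Drug A
Compound 1 wins each disease group but Drug A wins overall — the comparison reverses. Compound 1's patients skew toward stage IV, which has a lower base rate.

No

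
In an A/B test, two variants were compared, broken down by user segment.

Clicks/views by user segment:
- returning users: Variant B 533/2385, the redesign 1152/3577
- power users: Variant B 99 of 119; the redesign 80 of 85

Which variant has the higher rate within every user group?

the redesign

Returning users: Variant B 533/2385 = 22.3%, the redesign 1152/3577 = 32.2% → the redesign
Power users: Variant B 99/119 = 83.2%, the redesign 80/85 = 94.1% → the redesign
The redesign has the higher rate in both groups.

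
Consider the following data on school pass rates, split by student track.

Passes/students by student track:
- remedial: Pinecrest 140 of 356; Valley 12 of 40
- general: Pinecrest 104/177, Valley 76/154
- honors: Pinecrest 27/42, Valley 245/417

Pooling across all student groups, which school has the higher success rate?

Remedial: Pinecrest 140/356 = 39.3%, Valley 12/40 = 30.0% → Pinecrest
General: Pinecrest 104/177 = 58.8%, Valley 76/154 = 49.4% → Pinecrest
Honors: Pinecrest 27/42 = 64.3%, Valley 245/417 = 58.8% → Pinecrest
Overall: Pinecrest 271/575 = 47.1%, Valley 333/611 = 54.5% → Valley
(Pinecrest wins every student group but Valley wins overall — Pinecrest's students skew toward the low-rate remedial group.)

Valley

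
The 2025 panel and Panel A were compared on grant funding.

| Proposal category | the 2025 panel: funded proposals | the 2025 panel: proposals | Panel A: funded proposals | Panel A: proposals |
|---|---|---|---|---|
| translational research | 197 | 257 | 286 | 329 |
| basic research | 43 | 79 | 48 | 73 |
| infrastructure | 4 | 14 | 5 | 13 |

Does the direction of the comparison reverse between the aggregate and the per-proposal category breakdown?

No

Translational research: the 2025 panel 197/257 = 76.7%, Panel A 286/329 = 86.9% → Panel A
Basic research: the 2025 panel 43/79 = 54.4%, Panel A 48/73 = 65.8% → Panel A
Infrastructure: the 2025 panel 4/14 = 28.6%, Panel A 5/13 = 38.5% → Panel A
Overall: the 2025 panel 244/350 = 69.7%, Panel A 339/415 = 81.7% → Panel A
Panel A wins overall and in every proposal group — no reversal.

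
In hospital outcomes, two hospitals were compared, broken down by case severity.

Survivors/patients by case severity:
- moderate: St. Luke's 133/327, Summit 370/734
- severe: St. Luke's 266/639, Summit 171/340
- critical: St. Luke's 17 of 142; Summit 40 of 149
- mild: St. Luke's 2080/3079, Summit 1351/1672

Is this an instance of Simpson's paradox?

Moderate: St. Luke's 133/327 = 40.7%, Summit 370/734 = 50.4% → Summit
Severe: St. Luke's 266/639 = 41.6%, Summit 171/340 = 50.3% → Summit
Critical: St. Luke's 17/142 = 12.0%, Summit 40/149 = 26.8% → Summit
Mild: St. Luke's 2080/3079 = 67.6%, Summit 1351/1672 = 80.8% → Summit
Overall: St. Luke's 2496/4187 = 59.6%, Summit 1932/2895 = 66.7% → Summit
Summit wins overall and in every case group — no reversal.

No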